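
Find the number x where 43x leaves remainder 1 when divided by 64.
3

gcd(43, 64) = 1, so the inverse exists.
Extended Euclidean algorithm on (64, 43):
64 = 1 × 43 + 21  ⟹  21 = (1)·64 + (-1)·43
43 = 2 × 21 + 1  ⟹  1 = (-2)·64 + (3)·43
So (3)·43 ≡ 1 (mod 64), i.e. 43^(-1) ≡ 3 (mod 64).
Check: 43 × 3 = 129 ≡ 1 (mod 64)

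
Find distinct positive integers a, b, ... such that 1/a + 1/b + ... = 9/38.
1/5 + 1/28 + 1/887 + 1/2359420

Greedy algorithm:
9/38: ceiling(38/9) = 5, use 1/5
7/190: ceiling(190/7) = 28, use 1/28
3/2660: ceiling(2660/3) = 887, use 1/887
1/2359420: ceiling(2359420/1) = 2359420, use 1/2359420
Result: 9/38 = 1/5 + 1/28 + 1/887 + 1/2359420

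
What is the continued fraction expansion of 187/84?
[2; 4, 2, 2, 1, 2]

Euclidean algorithm steps:
187 = 2 × 84 + 19
84 = 4 × 19 + 8
19 = 2 × 8 + 3
8 = 2 × 3 + 2
3 = 1 × 2 + 1
2 = 2 × 1 + 0
Continued fraction: [2; 4, 2, 2, 1, 2]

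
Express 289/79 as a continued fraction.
[3; 1, 1, 1, 12, 2]

Euclidean algorithm steps:
289 = 3 × 79 + 52
79 = 1 × 52 + 27
52 = 1 × 27 + 25
27 = 1 × 25 + 2
25 = 12 × 2 + 1
2 = 2 × 1 + 0
Continued fraction: [3; 1, 1, 1, 12, 2]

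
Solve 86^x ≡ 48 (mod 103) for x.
65

Baby-step giant-step with step n = ⌈√103⌉ = 11.
Baby steps 86^j mod 103 (j:value) for j=0..10: 0:1, 1:86, 2:83, 3:31, 4:91, 5:101, 6:34, 7:40, 8:41, 9:24, 10:4.
Giant-step multiplier: 86^(-11) ≡ 86^(102-11) = 86^91 ≡ 53 (mod 103).
Giant steps γ_i = 48·53^i mod 103: γ_0=48, γ_1=72, γ_2=5, γ_3=59, γ_4=37, γ_5=4 (in table at j=10).
x = i·n + j = 5·11 + 10 = 65.
Check: 86^65 ≡ 48 (mod 103).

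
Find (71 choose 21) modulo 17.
0

Using Lucas' theorem:
Write n=71 and k=21 in base 17:
n in base 17: [4, 3]
k in base 17: [1, 4]
C(71,21) mod 17 = ∏ C(n_i, k_i) mod 17
Digit binomials (mod 17): C(4,1) = 4; C(3,4) = 0 (k_i > n_i)
Product: 4 × 0 = 0 ≡ 0 (mod 17)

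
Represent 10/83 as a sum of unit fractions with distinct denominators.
1/9 + 1/107 + 1/39965 + 1/3194362485

Greedy algorithm:
10/83: ceiling(83/10) = 9, use 1/9
7/747: ceiling(747/7) = 107, use 1/107
2/79929: ceiling(79929/2) = 39965, use 1/39965
1/3194362485: ceiling(3194362485/1) = 3194362485, use 1/3194362485
Result: 10/83 = 1/9 + 1/107 + 1/39965 + 1/3194362485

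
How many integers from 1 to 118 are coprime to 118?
58

118 = 2 × 59
φ(n) = n × ∏(1 - 1/p) for each prime p dividing n
φ(118) = 118 × (1 - 1/2) × (1 - 1/59) = 58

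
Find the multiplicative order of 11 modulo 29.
28

29 is prime, so ord(11) divides φ(29) = 28.
Divisors of 28: 1, 2, 4, 7, 14, 28.
Repeated squaring: 11^1 ≡ 11, 11^2 ≡ 5, 11^4 ≡ 25, 11^8 ≡ 16, 11^16 ≡ 24 (mod 29).
Test 11^d mod 29 for each divisor d in increasing order:
11^1 ≡ 11
11^2 ≡ 5
11^4 ≡ 25
11^7 = 11^4·11^2·11^1 ≡ 12
11^14 = 11^8·11^4·11^2 ≡ 28
11^28 = 11^16·11^8·11^4 ≡ 1  ← first divisor giving 1
The order is 28.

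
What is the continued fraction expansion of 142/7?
[20; 3, 2]

Euclidean algorithm steps:
142 = 20 × 7 + 2
7 = 3 × 2 + 1
2 = 2 × 1 + 0
Continued fraction: [20; 3, 2]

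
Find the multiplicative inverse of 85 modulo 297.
7

gcd(85, 297) = 1, so the inverse exists.
Extended Euclidean algorithm on (297, 85):
297 = 3 × 85 + 42  ⟹  42 = (1)·297 + (-3)·85
85 = 2 × 42 + 1  ⟹  1 = (-2)·297 + (7)·85
So (7)·85 ≡ 1 (mod 297), i.e. 85^(-1) ≡ 7 (mod 297).
Check: 85 × 7 = 595 ≡ 1 (mod 297)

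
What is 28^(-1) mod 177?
19

gcd(28, 177) = 1, so the inverse exists.
Extended Euclidean algorithm on (177, 28):
177 = 6 × 28 + 9  ⟹  9 = (1)·177 + (-6)·28
28 = 3 × 9 + 1  ⟹  1 = (-3)·177 + (19)·28
So (19)·28 ≡ 1 (mod 177), i.e. 28^(-1) ≡ 19 (mod 177).
Check: 28 × 19 = 532 ≡ 1 (mod 177)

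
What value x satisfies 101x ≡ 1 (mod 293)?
264

gcd(101, 293) = 1, so the inverse exists.
Extended Euclidean algorithm on (293, 101):
293 = 2 × 101 + 91  ⟹  91 = (1)·293 + (-2)·101
101 = 1 × 91 + 10  ⟹  10 = (-1)·293 + (3)·101
91 = 9 × 10 + 1  ⟹  1 = (10)·293 + (-29)·101
So (-29)·101 ≡ 1 (mod 293), i.e. 101^(-1) ≡ -29 ≡ 264 (mod 293).
Check: 101 × 264 = 26664 ≡ 1 (mod 293)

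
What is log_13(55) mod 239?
114

Baby-step giant-step with step n = ⌈√239⌉ = 16.
Baby steps 13^j mod 239 (j:value) for j=0..15: 0:1, 1:13, 2:169, 3:46, 4:120, 5:126, 6:204, 7:23, 8:60, 9:63, 10:102, 11:131, 12:30, 13:151, 14:51, 15:185.
Giant-step multiplier: 13^(-16) ≡ 13^(238-16) = 13^222 ≡ 16 (mod 239).
Giant steps γ_i = 55·16^i mod 239: γ_0=55, γ_1=163, γ_2=218, γ_3=142, γ_4=121, γ_5=24, γ_6=145, γ_7=169 (in table at j=2).
x = i·n + j = 7·16 + 2 = 114.
Check: 13^114 ≡ 55 (mod 239).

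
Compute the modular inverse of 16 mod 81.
76

gcd(16, 81) = 1, so the inverse exists.
Extended Euclidean algorithm on (81, 16):
81 = 5 × 16 + 1  ⟹  1 = (1)·81 + (-5)·16
So (-5)·16 ≡ 1 (mod 81), i.e. 16^(-1) ≡ -5 ≡ 76 (mod 81).
Check: 16 × 76 = 1216 ≡ 1 (mod 81)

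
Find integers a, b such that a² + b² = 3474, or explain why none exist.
15² + 57² (a=15, b=57)

Factorization: 3474 = 2 × 3^2 × 193
By Fermat: n is sum of two squares iff every prime p ≡ 3 (mod 4) appears to even power.
All primes ≡ 3 (mod 4) appear to even power.
Search a = 0, 1, 2, … for 3474 - a² a perfect square: first hit at a = 15: 3474 - 225 = 3249 = 57².
3474 = 15² + 57² = 225 + 3249 ✓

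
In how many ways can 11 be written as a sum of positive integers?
56

p(n) counts ways to write n as a sum of positive integers (order ignored).
Euler's pentagonal recurrence: p(k) = p(k-1) + p(k-2) - p(k-5) - p(k-7) + p(k-12) + p(k-15) - ... (offsets j(3j∓1)/2, signs ++--, p(0)=1, p(<0)=0).
DP table for k = 0..10: p(0)=1, p(1)=1, p(2)=2, p(3)=3, p(4)=5, p(5)=7, p(6)=11, p(7)=15, p(8)=22, p(9)=30, p(10)=42.
Final step: p(11) = p(10) + p(9) - p(6) - p(4)
= 42 + 30 - 11 - 5
= 56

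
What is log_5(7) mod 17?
15

Baby-step giant-step with step n = ⌈√17⌉ = 5.
Baby steps 5^j mod 17 (j:value) for j=0..4: 0:1, 1:5, 2:8, 3:6, 4:13.
Giant-step multiplier: 5^(-5) ≡ 5^(16-5) = 5^11 ≡ 11 (mod 17).
Giant steps γ_i = 7·11^i mod 17: γ_0=7, γ_1=9, γ_2=14, γ_3=1 (in table at j=0).
x = i·n + j = 3·5 + 0 = 15.
Check: 5^15 ≡ 7 (mod 17).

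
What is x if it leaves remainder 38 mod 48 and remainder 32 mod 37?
1142

Using Chinese Remainder Theorem:
M = 48 × 37 = 1776
M1 = 37, M2 = 48
y1 = 37^(-1) mod 48 = 13
y2 = 48^(-1) mod 37 = 27
x = (38×37×13 + 32×48×27) mod 1776 = 1142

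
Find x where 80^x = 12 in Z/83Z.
50

Baby-step giant-step with step n = ⌈√83⌉ = 10.
Baby steps 80^j mod 83 (j:value) for j=0..9: 0:1, 1:80, 2:9, 3:56, 4:81, 5:6, 6:65, 7:54, 8:4, 9:71.
Giant-step multiplier: 80^(-10) ≡ 80^(82-10) = 80^72 ≡ 30 (mod 83).
Giant steps γ_i = 12·30^i mod 83: γ_0=12, γ_1=28, γ_2=10, γ_3=51, γ_4=36, γ_5=1 (in table at j=0).
x = i·n + j = 5·10 + 0 = 50.
Check: 80^50 ≡ 12 (mod 83).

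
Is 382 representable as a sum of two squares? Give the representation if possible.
Not possible

Factorization: 382 = 2 × 191
By Fermat: n is sum of two squares iff every prime p ≡ 3 (mod 4) appears to even power.
Prime(s) ≡ 3 (mod 4) with odd exponent: [(191, 1)]
Therefore 382 cannot be expressed as a² + b².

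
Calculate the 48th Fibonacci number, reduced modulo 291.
75

Matrix identity: Q^n = [[F_(n+1), F_n], [F_n, F_(n-1)]] with Q = [[1,1],[1,0]].
n = 48 = 110000₂. Square-and-multiply, entries mod 291:
Q^1 = [[1,1],[1,0]]
Q^3 = (Q^1)²·Q = [[3,2],[2,1]]
Q^6 = (Q^3)² = [[13,8],[8,5]]
Q^12 = (Q^6)² = [[233,144],[144,89]]
Q^24 = (Q^12)² = [[238,99],[99,139]]
Q^48 = (Q^24)² = [[97,75],[75,22]]
F_48 mod 291 = Q^48[0][1] = 75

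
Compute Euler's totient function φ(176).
80

176 = 2^4 × 11
φ(n) = n × ∏(1 - 1/p) for each prime p dividing n
φ(176) = 176 × (1 - 1/2) × (1 - 1/11) = 80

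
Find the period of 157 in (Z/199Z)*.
33

199 is prime, so ord(157) divides φ(199) = 198.
Divisors of 198: 1, 2, 3, 6, 9, 11, 18, 22, 33, 66, 99, 198.
Repeated squaring: 157^1 ≡ 157, 157^2 ≡ 172, 157^4 ≡ 132, 157^8 ≡ 111, 157^16 ≡ 182, 157^32 ≡ 90, 157^64 ≡ 140, 157^128 ≡ 98 (mod 199).
Test 157^d mod 199 for each divisor d in increasing order:
157^1 ≡ 157
157^2 ≡ 172
157^3 = 157^2·157^1 ≡ 139
157^6 = 157^4·157^2 ≡ 18
157^9 = 157^8·157^1 ≡ 114
157^11 = 157^8·157^2·157^1 ≡ 106
157^18 = 157^16·157^2 ≡ 61
157^22 = 157^16·157^4·157^2 ≡ 92
157^33 = 157^32·157^1 ≡ 1  ← first divisor giving 1
The order is 33.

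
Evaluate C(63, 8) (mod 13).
9

Using Lucas' theorem:
Write n=63 and k=8 in base 13:
n in base 13: [4, 11]
k in base 13: [0, 8]
C(63,8) mod 13 = ∏ C(n_i, k_i) mod 13
Digit binomials (mod 13): C(4,0) = 1; C(11,8) = 165 ≡ 9
Product: 1 × 9 = 9 ≡ 9 (mod 13)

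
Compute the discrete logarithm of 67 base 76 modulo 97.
21

Baby-step giant-step with step n = ⌈√97⌉ = 10.
Baby steps 76^j mod 97 (j:value) for j=0..9: 0:1, 1:76, 2:53, 3:51, 4:93, 5:84, 6:79, 7:87, 8:16, 9:52.
Giant-step multiplier: 76^(-10) ≡ 76^(96-10) = 76^86 ≡ 31 (mod 97).
Giant steps γ_i = 67·31^i mod 97: γ_0=67, γ_1=40, γ_2=76 (in table at j=1).
x = i·n + j = 2·10 + 1 = 21.
Check: 76^21 ≡ 67 (mod 97).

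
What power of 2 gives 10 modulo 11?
5

Baby-step giant-step with step n = ⌈√11⌉ = 4.
Baby steps 2^j mod 11 (j:value) for j=0..3: 0:1, 1:2, 2:4, 3:8.
Giant-step multiplier: 2^(-4) ≡ 2^(10-4) = 2^6 ≡ 9 (mod 11).
Giant steps γ_i = 10·9^i mod 11: γ_0=10, γ_1=2 (in table at j=1).
x = i·n + j = 1·4 + 1 = 5.
Check: 2^5 ≡ 10 (mod 11).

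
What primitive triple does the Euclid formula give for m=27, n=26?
(53, 1404, 1405)

Euclid's formula: a = m² - n², b = 2mn, c = m² + n²
m = 27, n = 26
a = 27² - 26² = 729 - 676 = 53
b = 2 × 27 × 26 = 1404
c = 27² + 26² = 729 + 676 = 1405
Verification: 53² + 1404² = 2809 + 1971216 = 1974025 = 1405² ✓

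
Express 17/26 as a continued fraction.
[0; 1, 1, 1, 8]

Euclidean algorithm steps:
17 = 0 × 26 + 17
26 = 1 × 17 + 9
17 = 1 × 9 + 8
9 = 1 × 8 + 1
8 = 8 × 1 + 0
Continued fraction: [0; 1, 1, 1, 8]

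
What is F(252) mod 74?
44

Matrix identity: Q^n = [[F_(n+1), F_n], [F_n, F_(n-1)]] with Q = [[1,1],[1,0]].
n = 252 = 11111100₂. Square-and-multiply, entries mod 74:
Q^1 = [[1,1],[1,0]]
Q^3 = (Q^1)²·Q = [[3,2],[2,1]]
Q^7 = (Q^3)²·Q = [[21,13],[13,8]]
Q^15 = (Q^7)²·Q = [[25,18],[18,7]]
Q^31 = (Q^15)²·Q = [[45,61],[61,58]]
Q^63 = (Q^31)²·Q = [[41,48],[48,67]]
Q^126 = (Q^63)² = [[63,4],[4,59]]
Q^252 = (Q^126)² = [[63,44],[44,19]]
F_252 mod 74 = Q^252[0][1] = 44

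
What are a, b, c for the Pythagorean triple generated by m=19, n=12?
(217, 456, 505)

Euclid's formula: a = m² - n², b = 2mn, c = m² + n²
m = 19, n = 12
a = 19² - 12² = 361 - 144 = 217
b = 2 × 19 × 12 = 456
c = 19² + 12² = 361 + 144 = 505
Verification: 217² + 456² = 47089 + 207936 = 255025 = 505² ✓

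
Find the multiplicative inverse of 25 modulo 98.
51

gcd(25, 98) = 1, so the inverse exists.
Extended Euclidean algorithm on (98, 25):
98 = 3 × 25 + 23  ⟹  23 = (1)·98 + (-3)·25
25 = 1 × 23 + 2  ⟹  2 = (-1)·98 + (4)·25
23 = 11 × 2 + 1  ⟹  1 = (12)·98 + (-47)·25
So (-47)·25 ≡ 1 (mod 98), i.e. 25^(-1) ≡ -47 ≡ 51 (mod 98).
Check: 25 × 51 = 1275 ≡ 1 (mod 98)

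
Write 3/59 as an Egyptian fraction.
1/20 + 1/1180

Greedy algorithm:
3/59: ceiling(59/3) = 20, use 1/20
1/1180: ceiling(1180/1) = 1180, use 1/1180
Result: 3/59 = 1/20 + 1/1180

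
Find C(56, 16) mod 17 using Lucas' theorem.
0

Using Lucas' theorem:
Write n=56 and k=16 in base 17:
n in base 17: [3, 5]
k in base 17: [0, 16]
C(56,16) mod 17 = ∏ C(n_i, k_i) mod 17
Digit binomials (mod 17): C(3,0) = 1; C(5,16) = 0 (k_i > n_i)
Product: 1 × 0 = 0 ≡ 0 (mod 17)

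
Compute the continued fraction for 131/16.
[8; 5, 3]

Euclidean algorithm steps:
131 = 8 × 16 + 3
16 = 5 × 3 + 1
3 = 3 × 1 + 0
Continued fraction: [8; 5, 3]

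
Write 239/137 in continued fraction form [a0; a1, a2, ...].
[1; 1, 2, 1, 10, 1, 2]

Euclidean algorithm steps:
239 = 1 × 137 + 102
137 = 1 × 102 + 35
102 = 2 × 35 + 32
35 = 1 × 32 + 3
32 = 10 × 3 + 2
3 = 1 × 2 + 1
2 = 2 × 1 + 0
Continued fraction: [1; 1, 2, 1, 10, 1, 2]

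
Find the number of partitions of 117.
1327710076

p(n) counts ways to write n as a sum of positive integers (order ignored).
Euler's pentagonal recurrence: p(k) = p(k-1) + p(k-2) - p(k-5) - p(k-7) + p(k-12) + p(k-15) - ... (offsets j(3j∓1)/2, signs ++--, p(0)=1, p(<0)=0).
DP table for k = 0..116: p(0)=1, p(1)=1, p(2)=2, p(3)=3, p(4)=5, p(5)=7, p(6)=11, p(7)=15, p(8)=22, p(9)=30, p(10)=42, p(11)=56, p(12)=77, p(13)=101, p(14)=135, p(15)=176, p(16)=231, p(17)=297, p(18)=385, p(19)=490, p(20)=627, p(21)=792, p(22)=1002, p(23)=1255, p(24)=1575, p(25)=1958, p(26)=2436, p(27)=3010, p(28)=3718, p(29)=4565, p(30)=5604, p(31)=6842, p(32)=8349, p(33)=10143, p(34)=12310, p(35)=14883, p(36)=17977, p(37)=21637, p(38)=26015, p(39)=31185, p(40)=37338, p(41)=44583, p(42)=53174, p(43)=63261, p(44)=75175, p(45)=89134, p(46)=105558, p(47)=124754, p(48)=147273, p(49)=173525, p(50)=204226, p(51)=239943, p(52)=281589, p(53)=329931, p(54)=386155, p(55)=451276, p(56)=526823, p(57)=614154, p(58)=715220, p(59)=831820, p(60)=966467, p(61)=1121505, p(62)=1300156, p(63)=1505499, p(64)=1741630, p(65)=2012558, p(66)=2323520, p(67)=2679689, p(68)=3087735, p(69)=3554345, p(70)=4087968, p(71)=4697205, p(72)=5392783, p(73)=6185689, p(74)=7089500, p(75)=8118264, p(76)=9289091, p(77)=10619863, p(78)=12132164, p(79)=13848650, p(80)=15796476, p(81)=18004327, p(82)=20506255, p(83)=23338469, p(84)=26543660, p(85)=30167357, p(86)=34262962, p(87)=38887673, p(88)=44108109, p(89)=49995925, p(90)=56634173, p(91)=64112359, p(92)=72533807, p(93)=82010177, p(94)=92669720, p(95)=104651419, p(96)=118114304, p(97)=133230930, p(98)=150198136, p(99)=169229875, p(100)=190569292, p(101)=214481126, p(102)=241265379, p(103)=271248950, p(104)=304801365, p(105)=342325709, p(106)=384276336, p(107)=431149389, p(108)=483502844, p(109)=541946240, p(110)=607163746, p(111)=679903203, p(112)=761002156, p(113)=851376628, p(114)=952050665, p(115)=1064144451, p(116)=1188908248.
Final step: p(117) = p(116) + p(115) - p(112) - p(110) + p(105) + p(102) - p(95) - p(91) + p(82) + p(77) - p(66) - p(60) + p(47) + p(40) - p(25) - p(17) + p(0)
= 1188908248 + 1064144451 - 761002156 - 607163746 + 342325709 + 241265379 - 104651419 - 64112359 + 20506255 + 10619863 - 2323520 - 966467 + 124754 + 37338 - 1958 - 297 + 1
= 1327710076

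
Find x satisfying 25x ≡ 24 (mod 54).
x ≡ 42 (mod 54)

gcd(25, 54) = 1, which divides 24, so solutions exist.
Find 25^(-1) mod 54 by the extended Euclidean algorithm:
54 = 2 × 25 + 4  ⟹  4 = (1)·54 + (-2)·25
25 = 6 × 4 + 1  ⟹  1 = (-6)·54 + (13)·25
So (13)·25 ≡ 1 (mod 54), i.e. 25^(-1) ≡ 13 (mod 54).
x ≡ 13 × 24 = 312 ≡ 42 (mod 54).
Check: 25 × 42 = 1050 ≡ 24 (mod 54).
Unique solution: x ≡ 42 (mod 54)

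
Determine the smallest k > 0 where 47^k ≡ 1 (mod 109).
108

109 is prime, so ord(47) divides φ(109) = 108.
Divisors of 108: 1, 2, 3, 4, 6, 9, 12, 18, 27, 36, 54, 108.
Repeated squaring: 47^1 ≡ 47, 47^2 ≡ 29, 47^4 ≡ 78, 47^8 ≡ 89, 47^16 ≡ 73, 47^32 ≡ 97, 47^64 ≡ 35 (mod 109).
Test 47^d mod 109 for each divisor d in increasing order:
47^1 ≡ 47
47^2 ≡ 29
47^3 = 47^2·47^1 ≡ 55
47^4 ≡ 78
47^6 = 47^4·47^2 ≡ 82
47^9 = 47^8·47^1 ≡ 41
47^12 = 47^8·47^4 ≡ 75
47^18 = 47^16·47^2 ≡ 46
47^27 = 47^16·47^8·47^2·47^1 ≡ 33
47^36 = 47^32·47^4 ≡ 45
47^54 = 47^32·47^16·47^4·47^2 ≡ 108
47^108 = 47^64·47^32·47^8·47^4 ≡ 1  ← first divisor giving 1
The order is 108.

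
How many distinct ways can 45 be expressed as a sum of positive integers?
89134

p(n) counts ways to write n as a sum of positive integers (order ignored).
Euler's pentagonal recurrence: p(k) = p(k-1) + p(k-2) - p(k-5) - p(k-7) + p(k-12) + p(k-15) - ... (offsets j(3j∓1)/2, signs ++--, p(0)=1, p(<0)=0).
DP table for k = 0..44: p(0)=1, p(1)=1, p(2)=2, p(3)=3, p(4)=5, p(5)=7, p(6)=11, p(7)=15, p(8)=22, p(9)=30, p(10)=42, p(11)=56, p(12)=77, p(13)=101, p(14)=135, p(15)=176, p(16)=231, p(17)=297, p(18)=385, p(19)=490, p(20)=627, p(21)=792, p(22)=1002, p(23)=1255, p(24)=1575, p(25)=1958, p(26)=2436, p(27)=3010, p(28)=3718, p(29)=4565, p(30)=5604, p(31)=6842, p(32)=8349, p(33)=10143, p(34)=12310, p(35)=14883, p(36)=17977, p(37)=21637, p(38)=26015, p(39)=31185, p(40)=37338, p(41)=44583, p(42)=53174, p(43)=63261, p(44)=75175.
Final step: p(45) = p(44) + p(43) - p(40) - p(38) + p(33) + p(30) - p(23) - p(19) + p(10) + p(5)
= 75175 + 63261 - 37338 - 26015 + 10143 + 5604 - 1255 - 490 + 42 + 7
= 89134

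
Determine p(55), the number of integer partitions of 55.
451276

p(n) counts ways to write n as a sum of positive integers (order ignored).
Euler's pentagonal recurrence: p(k) = p(k-1) + p(k-2) - p(k-5) - p(k-7) + p(k-12) + p(k-15) - ... (offsets j(3j∓1)/2, signs ++--, p(0)=1, p(<0)=0).
DP table for k = 0..54: p(0)=1, p(1)=1, p(2)=2, p(3)=3, p(4)=5, p(5)=7, p(6)=11, p(7)=15, p(8)=22, p(9)=30, p(10)=42, p(11)=56, p(12)=77, p(13)=101, p(14)=135, p(15)=176, p(16)=231, p(17)=297, p(18)=385, p(19)=490, p(20)=627, p(21)=792, p(22)=1002, p(23)=1255, p(24)=1575, p(25)=1958, p(26)=2436, p(27)=3010, p(28)=3718, p(29)=4565, p(30)=5604, p(31)=6842, p(32)=8349, p(33)=10143, p(34)=12310, p(35)=14883, p(36)=17977, p(37)=21637, p(38)=26015, p(39)=31185, p(40)=37338, p(41)=44583, p(42)=53174, p(43)=63261, p(44)=75175, p(45)=89134, p(46)=105558, p(47)=124754, p(48)=147273, p(49)=173525, p(50)=204226, p(51)=239943, p(52)=281589, p(53)=329931, p(54)=386155.
Final step: p(55) = p(54) + p(53) - p(50) - p(48) + p(43) + p(40) - p(33) - p(29) + p(20) + p(15) - p(4)
= 386155 + 329931 - 204226 - 147273 + 63261 + 37338 - 10143 - 4565 + 627 + 176 - 5
= 451276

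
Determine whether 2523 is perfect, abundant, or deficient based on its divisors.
deficient

Proper divisors of 2523: sum = 1 + 3 + 29 + 87 + 841 = 961
Since 961 < 2523, 2523 is deficient.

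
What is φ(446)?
222

446 = 2 × 223
φ(n) = n × ∏(1 - 1/p) for each prime p dividing n
φ(446) = 446 × (1 - 1/2) × (1 - 1/223) = 222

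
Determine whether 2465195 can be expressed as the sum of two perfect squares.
Not possible

Factorization: 2465195 = 5 × 79^3
By Fermat: n is sum of two squares iff every prime p ≡ 3 (mod 4) appears to even power.
Prime(s) ≡ 3 (mod 4) with odd exponent: [(79, 3)]
Therefore 2465195 cannot be expressed as a² + b².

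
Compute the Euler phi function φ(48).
16

48 = 2^4 × 3
φ(n) = n × ∏(1 - 1/p) for each prime p dividing n
φ(48) = 48 × (1 - 1/2) × (1 - 1/3) = 16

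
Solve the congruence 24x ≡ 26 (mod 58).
x ≡ 18 (mod 29)

gcd(24, 58) = 2, which divides 26, so solutions exist.
Divide through by 2: 12x ≡ 13 (mod 29).
Find 12^(-1) mod 29 by the extended Euclidean algorithm:
29 = 2 × 12 + 5  ⟹  5 = (1)·29 + (-2)·12
12 = 2 × 5 + 2  ⟹  2 = (-2)·29 + (5)·12
5 = 2 × 2 + 1  ⟹  1 = (5)·29 + (-12)·12
So (-12)·12 ≡ 1 (mod 29), i.e. 12^(-1) ≡ -12 ≡ 17 (mod 29).
x ≡ 17 × 13 = 221 ≡ 18 (mod 29).
Check: 24 × 18 = 432 ≡ 26 (mod 58).
x ≡ 18 (mod 29), giving 2 solutions mod 58.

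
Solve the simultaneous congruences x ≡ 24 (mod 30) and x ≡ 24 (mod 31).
24

Using Chinese Remainder Theorem:
M = 30 × 31 = 930
M1 = 31, M2 = 30
y1 = 31^(-1) mod 30 = 1
y2 = 30^(-1) mod 31 = 30
x = (24×31×1 + 24×30×30) mod 930 = 24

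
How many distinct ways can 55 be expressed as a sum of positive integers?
451276

p(n) counts ways to write n as a sum of positive integers (order ignored).
Euler's pentagonal recurrence: p(k) = p(k-1) + p(k-2) - p(k-5) - p(k-7) + p(k-12) + p(k-15) - ... (offsets j(3j∓1)/2, signs ++--, p(0)=1, p(<0)=0).
DP table for k = 0..54: p(0)=1, p(1)=1, p(2)=2, p(3)=3, p(4)=5, p(5)=7, p(6)=11, p(7)=15, p(8)=22, p(9)=30, p(10)=42, p(11)=56, p(12)=77, p(13)=101, p(14)=135, p(15)=176, p(16)=231, p(17)=297, p(18)=385, p(19)=490, p(20)=627, p(21)=792, p(22)=1002, p(23)=1255, p(24)=1575, p(25)=1958, p(26)=2436, p(27)=3010, p(28)=3718, p(29)=4565, p(30)=5604, p(31)=6842, p(32)=8349, p(33)=10143, p(34)=12310, p(35)=14883, p(36)=17977, p(37)=21637, p(38)=26015, p(39)=31185, p(40)=37338, p(41)=44583, p(42)=53174, p(43)=63261, p(44)=75175, p(45)=89134, p(46)=105558, p(47)=124754, p(48)=147273, p(49)=173525, p(50)=204226, p(51)=239943, p(52)=281589, p(53)=329931, p(54)=386155.
Final step: p(55) = p(54) + p(53) - p(50) - p(48) + p(43) + p(40) - p(33) - p(29) + p(20) + p(15) - p(4)
= 386155 + 329931 - 204226 - 147273 + 63261 + 37338 - 10143 - 4565 + 627 + 176 - 5
= 451276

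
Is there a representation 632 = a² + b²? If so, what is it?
Not possible

Factorization: 632 = 2^3 × 79
By Fermat: n is sum of two squares iff every prime p ≡ 3 (mod 4) appears to even power.
Prime(s) ≡ 3 (mod 4) with odd exponent: [(79, 1)]
Therefore 632 cannot be expressed as a² + b².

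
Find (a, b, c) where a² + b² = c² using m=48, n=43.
(455, 4128, 4153)

Euclid's formula: a = m² - n², b = 2mn, c = m² + n²
m = 48, n = 43
a = 48² - 43² = 2304 - 1849 = 455
b = 2 × 48 × 43 = 4128
c = 48² + 43² = 2304 + 1849 = 4153
Verification: 455² + 4128² = 207025 + 17040384 = 17247409 = 4153² ✓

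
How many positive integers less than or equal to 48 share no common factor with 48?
16

48 = 2^4 × 3
φ(n) = n × ∏(1 - 1/p) for each prime p dividing n
φ(48) = 48 × (1 - 1/2) × (1 - 1/3) = 16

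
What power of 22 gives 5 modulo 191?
130

Baby-step giant-step with step n = ⌈√191⌉ = 14.
Baby steps 22^j mod 191 (j:value) for j=0..13: 0:1, 1:22, 2:102, 3:143, 4:90, 5:70, 6:12, 7:73, 8:78, 9:188, 10:125, 11:76, 12:144, 13:112.
Giant-step multiplier: 22^(-14) ≡ 22^(190-14) = 22^176 ≡ 10 (mod 191).
Giant steps γ_i = 5·10^i mod 191: γ_0=5, γ_1=50, γ_2=118, γ_3=34, γ_4=149, γ_5=153, γ_6=2, γ_7=20, γ_8=9, γ_9=90 (in table at j=4).
x = i·n + j = 9·14 + 4 = 130.
Check: 22^130 ≡ 5 (mod 191).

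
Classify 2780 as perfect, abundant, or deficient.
abundant

Proper divisors of 2780: sum = 1 + 2 + 4 + 5 + 10 + 20 + 139 + 278 + 556 + 695 + 1390 = 3100
Since 3100 > 2780, 2780 is abundant.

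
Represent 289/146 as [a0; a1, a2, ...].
[1; 1, 47, 1, 2]

Euclidean algorithm steps:
289 = 1 × 146 + 143
146 = 1 × 143 + 3
143 = 47 × 3 + 2
3 = 1 × 2 + 1
2 = 2 × 1 + 0
Continued fraction: [1; 1, 47, 1, 2]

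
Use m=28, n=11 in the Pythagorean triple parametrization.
(663, 616, 905)

Euclid's formula: a = m² - n², b = 2mn, c = m² + n²
m = 28, n = 11
a = 28² - 11² = 784 - 121 = 663
b = 2 × 28 × 11 = 616
c = 28² + 11² = 784 + 121 = 905
Verification: 663² + 616² = 439569 + 379456 = 819025 = 905² ✓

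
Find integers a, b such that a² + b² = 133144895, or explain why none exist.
Not possible

Factorization: 133144895 = 5 × 13 × 127^3
By Fermat: n is sum of two squares iff every prime p ≡ 3 (mod 4) appears to even power.
Prime(s) ≡ 3 (mod 4) with odd exponent: [(127, 3)]
Therefore 133144895 cannot be expressed as a² + b².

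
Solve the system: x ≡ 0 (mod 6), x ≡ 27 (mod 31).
120

Using Chinese Remainder Theorem:
M = 6 × 31 = 186
M1 = 31, M2 = 6
y1 = 31^(-1) mod 6 = 1
y2 = 6^(-1) mod 31 = 26
x = (0×31×1 + 27×6×26) mod 186 = 120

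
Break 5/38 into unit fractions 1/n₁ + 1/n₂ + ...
1/8 + 1/152

Greedy algorithm:
5/38: ceiling(38/5) = 8, use 1/8
1/152: ceiling(152/1) = 152, use 1/152
Result: 5/38 = 1/8 + 1/152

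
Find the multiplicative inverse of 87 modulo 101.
36

gcd(87, 101) = 1, so the inverse exists.
Extended Euclidean algorithm on (101, 87):
101 = 1 × 87 + 14  ⟹  14 = (1)·101 + (-1)·87
87 = 6 × 14 + 3  ⟹  3 = (-6)·101 + (7)·87
14 = 4 × 3 + 2  ⟹  2 = (25)·101 + (-29)·87
3 = 1 × 2 + 1  ⟹  1 = (-31)·101 + (36)·87
So (36)·87 ≡ 1 (mod 101), i.e. 87^(-1) ≡ 36 (mod 101).
Check: 87 × 36 = 3132 ≡ 1 (mod 101)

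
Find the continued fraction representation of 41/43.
[0; 1, 20, 2]

Euclidean algorithm steps:
41 = 0 × 43 + 41
43 = 1 × 41 + 2
41 = 20 × 2 + 1
2 = 2 × 1 + 0
Continued fraction: [0; 1, 20, 2]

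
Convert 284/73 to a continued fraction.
[3; 1, 8, 8]

Euclidean algorithm steps:
284 = 3 × 73 + 65
73 = 1 × 65 + 8
65 = 8 × 8 + 1
8 = 8 × 1 + 0
Continued fraction: [3; 1, 8, 8]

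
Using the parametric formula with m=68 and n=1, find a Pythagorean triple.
(4623, 136, 4625)

Euclid's formula: a = m² - n², b = 2mn, c = m² + n²
m = 68, n = 1
a = 68² - 1² = 4624 - 1 = 4623
b = 2 × 68 × 1 = 136
c = 68² + 1² = 4624 + 1 = 4625
Verification: 4623² + 136² = 21372129 + 18496 = 21390625 = 4625² ✓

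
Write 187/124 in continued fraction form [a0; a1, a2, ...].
[1; 1, 1, 30, 2]

Euclidean algorithm steps:
187 = 1 × 124 + 63
124 = 1 × 63 + 61
63 = 1 × 61 + 2
61 = 30 × 2 + 1
2 = 2 × 1 + 0
Continued fraction: [1; 1, 1, 30, 2]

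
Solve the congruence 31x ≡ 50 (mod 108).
x ≡ 26 (mod 108)

gcd(31, 108) = 1, which divides 50, so solutions exist.
Find 31^(-1) mod 108 by the extended Euclidean algorithm:
108 = 3 × 31 + 15  ⟹  15 = (1)·108 + (-3)·31
31 = 2 × 15 + 1  ⟹  1 = (-2)·108 + (7)·31
So (7)·31 ≡ 1 (mod 108), i.e. 31^(-1) ≡ 7 (mod 108).
x ≡ 7 × 50 = 350 ≡ 26 (mod 108).
Check: 31 × 26 = 806 ≡ 50 (mod 108).
Unique solution: x ≡ 26 (mod 108)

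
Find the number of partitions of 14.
135

p(n) counts ways to write n as a sum of positive integers (order ignored).
Euler's pentagonal recurrence: p(k) = p(k-1) + p(k-2) - p(k-5) - p(k-7) + p(k-12) + p(k-15) - ... (offsets j(3j∓1)/2, signs ++--, p(0)=1, p(<0)=0).
DP table for k = 0..13: p(0)=1, p(1)=1, p(2)=2, p(3)=3, p(4)=5, p(5)=7, p(6)=11, p(7)=15, p(8)=22, p(9)=30, p(10)=42, p(11)=56, p(12)=77, p(13)=101.
Final step: p(14) = p(13) + p(12) - p(9) - p(7) + p(2)
= 101 + 77 - 30 - 15 + 2
= 135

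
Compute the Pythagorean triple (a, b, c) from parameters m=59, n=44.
(1545, 5192, 5417)

Euclid's formula: a = m² - n², b = 2mn, c = m² + n²
m = 59, n = 44
a = 59² - 44² = 3481 - 1936 = 1545
b = 2 × 59 × 44 = 5192
c = 59² + 44² = 3481 + 1936 = 5417
Verification: 1545² + 5192² = 2387025 + 26956864 = 29343889 = 5417² ✓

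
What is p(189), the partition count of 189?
1527273599625

p(n) counts ways to write n as a sum of positive integers (order ignored).
Euler's pentagonal recurrence: p(k) = p(k-1) + p(k-2) - p(k-5) - p(k-7) + p(k-12) + p(k-15) - ... (offsets j(3j∓1)/2, signs ++--, p(0)=1, p(<0)=0).
DP table for k = 0..188: p(0)=1, p(1)=1, p(2)=2, p(3)=3, p(4)=5, p(5)=7, p(6)=11, p(7)=15, p(8)=22, p(9)=30, p(10)=42, p(11)=56, p(12)=77, p(13)=101, p(14)=135, p(15)=176, p(16)=231, p(17)=297, p(18)=385, p(19)=490, p(20)=627, p(21)=792, p(22)=1002, p(23)=1255, p(24)=1575, p(25)=1958, p(26)=2436, p(27)=3010, p(28)=3718, p(29)=4565, p(30)=5604, p(31)=6842, p(32)=8349, p(33)=10143, p(34)=12310, p(35)=14883, p(36)=17977, p(37)=21637, p(38)=26015, p(39)=31185, p(40)=37338, p(41)=44583, p(42)=53174, p(43)=63261, p(44)=75175, p(45)=89134, p(46)=105558, p(47)=124754, p(48)=147273, p(49)=173525, p(50)=204226, p(51)=239943, p(52)=281589, p(53)=329931, p(54)=386155, p(55)=451276, p(56)=526823, p(57)=614154, p(58)=715220, p(59)=831820, p(60)=966467, p(61)=1121505, p(62)=1300156, p(63)=1505499, p(64)=1741630, p(65)=2012558, p(66)=2323520, p(67)=2679689, p(68)=3087735, p(69)=3554345, p(70)=4087968, p(71)=4697205, p(72)=5392783, p(73)=6185689, p(74)=7089500, p(75)=8118264, p(76)=9289091, p(77)=10619863, p(78)=12132164, p(79)=13848650, p(80)=15796476, p(81)=18004327, p(82)=20506255, p(83)=23338469, p(84)=26543660, p(85)=30167357, p(86)=34262962, p(87)=38887673, p(88)=44108109, p(89)=49995925, p(90)=56634173, p(91)=64112359, p(92)=72533807, p(93)=82010177, p(94)=92669720, p(95)=104651419, p(96)=118114304, p(97)=133230930, p(98)=150198136, p(99)=169229875, p(100)=190569292, p(101)=214481126, p(102)=241265379, p(103)=271248950, p(104)=304801365, p(105)=342325709, p(106)=384276336, p(107)=431149389, p(108)=483502844, p(109)=541946240, p(110)=607163746, p(111)=679903203, p(112)=761002156, p(113)=851376628, p(114)=952050665, p(115)=1064144451, p(116)=1188908248, p(117)=1327710076, p(118)=1482074143, p(119)=1653668665, p(120)=1844349560, p(121)=2056148051, p(122)=2291320912, p(123)=2552338241, p(124)=2841940500, p(125)=3163127352, p(126)=3519222692, p(127)=3913864295, p(128)=4351078600, p(129)=4835271870, p(130)=5371315400, p(131)=5964539504, p(132)=6620830889, p(133)=7346629512, p(134)=8149040695, p(135)=9035836076, p(136)=10015581680, p(137)=11097645016, p(138)=12292341831, p(139)=13610949895, p(140)=15065878135, p(141)=16670689208, p(142)=18440293320, p(143)=20390982757, p(144)=22540654445, p(145)=24908858009, p(146)=27517052599, p(147)=30388671978, p(148)=33549419497, p(149)=37027355200, p(150)=40853235313, p(151)=45060624582, p(152)=49686288421, p(153)=54770336324, p(154)=60356673280, p(155)=66493182097, p(156)=73232243759, p(157)=80630964769, p(158)=88751778802, p(159)=97662728555, p(160)=107438159466, p(161)=118159068427, p(162)=129913904637, p(163)=142798995930, p(164)=156919475295, p(165)=172389800255, p(166)=189334822579, p(167)=207890420102, p(168)=228204732751, p(169)=250438925115, p(170)=274768617130, p(171)=301384802048, p(172)=330495499613, p(173)=362326859895, p(174)=397125074750, p(175)=435157697830, p(176)=476715857290, p(177)=522115831195, p(178)=571701605655, p(179)=625846753120, p(180)=684957390936, p(181)=749474411781, p(182)=819876908323, p(183)=896684817527, p(184)=980462880430, p(185)=1071823774337, p(186)=1171432692373, p(187)=1280011042268, p(188)=1398341745571.
Final step: p(189) = p(188) + p(187) - p(184) - p(182) + p(177) + p(174) - p(167) - p(163) + p(154) + p(149) - p(138) - p(132) + p(119) + p(112) - p(97) - p(89) + p(72) + p(63) - p(44) - p(34) + p(13) + p(2)
= 1398341745571 + 1280011042268 - 980462880430 - 819876908323 + 522115831195 + 397125074750 - 207890420102 - 142798995930 + 60356673280 + 37027355200 - 12292341831 - 6620830889 + 1653668665 + 761002156 - 133230930 - 49995925 + 5392783 + 1505499 - 75175 - 12310 + 101 + 2
= 1527273599625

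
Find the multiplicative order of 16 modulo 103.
51

103 is prime, so ord(16) divides φ(103) = 102.
Divisors of 102: 1, 2, 3, 6, 17, 34, 51, 102.
Repeated squaring: 16^1 ≡ 16, 16^2 ≡ 50, 16^4 ≡ 28, 16^8 ≡ 63, 16^16 ≡ 55, 16^32 ≡ 38, 16^64 ≡ 2 (mod 103).
Test 16^d mod 103 for each divisor d in increasing order:
16^1 ≡ 16
16^2 ≡ 50
16^3 = 16^2·16^1 ≡ 79
16^6 = 16^4·16^2 ≡ 61
16^17 = 16^16·16^1 ≡ 56
16^34 = 16^32·16^2 ≡ 46
16^51 = 16^32·16^16·16^2·16^1 ≡ 1  ← first divisor giving 1
The order is 51.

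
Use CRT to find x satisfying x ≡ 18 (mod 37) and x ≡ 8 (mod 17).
314

Using Chinese Remainder Theorem:
M = 37 × 17 = 629
M1 = 17, M2 = 37
y1 = 17^(-1) mod 37 = 24
y2 = 37^(-1) mod 17 = 6
x = (18×17×24 + 8×37×6) mod 629 = 314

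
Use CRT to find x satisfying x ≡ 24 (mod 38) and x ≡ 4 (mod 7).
214

Using Chinese Remainder Theorem:
M = 38 × 7 = 266
M1 = 7, M2 = 38
y1 = 7^(-1) mod 38 = 11
y2 = 38^(-1) mod 7 = 5
x = (24×7×11 + 4×38×5) mod 266 = 214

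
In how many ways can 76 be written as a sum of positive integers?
9289091

p(n) counts ways to write n as a sum of positive integers (order ignored).
Euler's pentagonal recurrence: p(k) = p(k-1) + p(k-2) - p(k-5) - p(k-7) + p(k-12) + p(k-15) - ... (offsets j(3j∓1)/2, signs ++--, p(0)=1, p(<0)=0).
DP table for k = 0..75: p(0)=1, p(1)=1, p(2)=2, p(3)=3, p(4)=5, p(5)=7, p(6)=11, p(7)=15, p(8)=22, p(9)=30, p(10)=42, p(11)=56, p(12)=77, p(13)=101, p(14)=135, p(15)=176, p(16)=231, p(17)=297, p(18)=385, p(19)=490, p(20)=627, p(21)=792, p(22)=1002, p(23)=1255, p(24)=1575, p(25)=1958, p(26)=2436, p(27)=3010, p(28)=3718, p(29)=4565, p(30)=5604, p(31)=6842, p(32)=8349, p(33)=10143, p(34)=12310, p(35)=14883, p(36)=17977, p(37)=21637, p(38)=26015, p(39)=31185, p(40)=37338, p(41)=44583, p(42)=53174, p(43)=63261, p(44)=75175, p(45)=89134, p(46)=105558, p(47)=124754, p(48)=147273, p(49)=173525, p(50)=204226, p(51)=239943, p(52)=281589, p(53)=329931, p(54)=386155, p(55)=451276, p(56)=526823, p(57)=614154, p(58)=715220, p(59)=831820, p(60)=966467, p(61)=1121505, p(62)=1300156, p(63)=1505499, p(64)=1741630, p(65)=2012558, p(66)=2323520, p(67)=2679689, p(68)=3087735, p(69)=3554345, p(70)=4087968, p(71)=4697205, p(72)=5392783, p(73)=6185689, p(74)=7089500, p(75)=8118264.
Final step: p(76) = p(75) + p(74) - p(71) - p(69) + p(64) + p(61) - p(54) - p(50) + p(41) + p(36) - p(25) - p(19) + p(6)
= 8118264 + 7089500 - 4697205 - 3554345 + 1741630 + 1121505 - 386155 - 204226 + 44583 + 17977 - 1958 - 490 + 11
= 9289091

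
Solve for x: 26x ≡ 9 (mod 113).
x ≡ 109 (mod 113)

gcd(26, 113) = 1, which divides 9, so solutions exist.
Find 26^(-1) mod 113 by the extended Euclidean algorithm:
113 = 4 × 26 + 9  ⟹  9 = (1)·113 + (-4)·26
26 = 2 × 9 + 8  ⟹  8 = (-2)·113 + (9)·26
9 = 1 × 8 + 1  ⟹  1 = (3)·113 + (-13)·26
So (-13)·26 ≡ 1 (mod 113), i.e. 26^(-1) ≡ -13 ≡ 100 (mod 113).
x ≡ 100 × 9 = 900 ≡ 109 (mod 113).
Check: 26 × 109 = 2834 ≡ 9 (mod 113).
Unique solution: x ≡ 109 (mod 113)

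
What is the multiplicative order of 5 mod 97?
96

97 is prime, so ord(5) divides φ(97) = 96.
Divisors of 96: 1, 2, 3, 4, 6, 8, 12, 16, 24, 32, 48, 96.
Repeated squaring: 5^1 ≡ 5, 5^2 ≡ 25, 5^4 ≡ 43, 5^8 ≡ 6, 5^16 ≡ 36, 5^32 ≡ 35, 5^64 ≡ 61 (mod 97).
Test 5^d mod 97 for each divisor d in increasing order:
5^1 ≡ 5
5^2 ≡ 25
5^3 = 5^2·5^1 ≡ 28
5^4 ≡ 43
5^6 = 5^4·5^2 ≡ 8
5^8 ≡ 6
5^12 = 5^8·5^4 ≡ 64
5^16 ≡ 36
5^24 = 5^16·5^8 ≡ 22
5^32 ≡ 35
5^48 = 5^32·5^16 ≡ 96
5^96 = 5^64·5^32 ≡ 1  ← first divisor giving 1
The order is 96.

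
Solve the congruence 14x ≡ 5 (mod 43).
x ≡ 28 (mod 43)

gcd(14, 43) = 1, which divides 5, so solutions exist.
Find 14^(-1) mod 43 by the extended Euclidean algorithm:
43 = 3 × 14 + 1  ⟹  1 = (1)·43 + (-3)·14
So (-3)·14 ≡ 1 (mod 43), i.e. 14^(-1) ≡ -3 ≡ 40 (mod 43).
x ≡ 40 × 5 = 200 ≡ 28 (mod 43).
Check: 14 × 28 = 392 ≡ 5 (mod 43).
Unique solution: x ≡ 28 (mod 43)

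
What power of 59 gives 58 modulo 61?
36

Baby-step giant-step with step n = ⌈√61⌉ = 8.
Baby steps 59^j mod 61 (j:value) for j=0..7: 0:1, 1:59, 2:4, 3:53, 4:16, 5:29, 6:3, 7:55.
Giant-step multiplier: 59^(-8) ≡ 59^(60-8) = 59^52 ≡ 56 (mod 61).
Giant steps γ_i = 58·56^i mod 61: γ_0=58, γ_1=15, γ_2=47, γ_3=9, γ_4=16 (in table at j=4).
x = i·n + j = 4·8 + 4 = 36.
Check: 59^36 ≡ 58 (mod 61).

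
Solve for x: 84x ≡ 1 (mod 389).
88

gcd(84, 389) = 1, so the inverse exists.
Extended Euclidean algorithm on (389, 84):
389 = 4 × 84 + 53  ⟹  53 = (1)·389 + (-4)·84
84 = 1 × 53 + 31  ⟹  31 = (-1)·389 + (5)·84
53 = 1 × 31 + 22  ⟹  22 = (2)·389 + (-9)·84
31 = 1 × 22 + 9  ⟹  9 = (-3)·389 + (14)·84
22 = 2 × 9 + 4  ⟹  4 = (8)·389 + (-37)·84
9 = 2 × 4 + 1  ⟹  1 = (-19)·389 + (88)·84
So (88)·84 ≡ 1 (mod 389), i.e. 84^(-1) ≡ 88 (mod 389).
Check: 84 × 88 = 7392 ≡ 1 (mod 389)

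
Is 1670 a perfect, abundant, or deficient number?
deficient

Proper divisors of 1670: sum = 1 + 2 + 5 + 10 + 167 + 334 + 835 = 1354
Since 1354 < 1670, 1670 is deficient.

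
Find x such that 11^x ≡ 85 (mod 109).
71

Baby-step giant-step with step n = ⌈√109⌉ = 11.
Baby steps 11^j mod 109 (j:value) for j=0..10: 0:1, 1:11, 2:12, 3:23, 4:35, 5:58, 6:93, 7:42, 8:26, 9:68, 10:94.
Giant-step multiplier: 11^(-11) ≡ 11^(108-11) = 11^97 ≡ 72 (mod 109).
Giant steps γ_i = 85·72^i mod 109: γ_0=85, γ_1=16, γ_2=62, γ_3=104, γ_4=76, γ_5=22, γ_6=58 (in table at j=5).
x = i·n + j = 6·11 + 5 = 71.
Check: 11^71 ≡ 85 (mod 109).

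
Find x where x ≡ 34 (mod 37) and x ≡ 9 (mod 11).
108

Using Chinese Remainder Theorem:
M = 37 × 11 = 407
M1 = 11, M2 = 37
y1 = 11^(-1) mod 37 = 27
y2 = 37^(-1) mod 11 = 3
x = (34×11×27 + 9×37×3) mod 407 = 108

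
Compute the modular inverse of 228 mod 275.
117

gcd(228, 275) = 1, so the inverse exists.
Extended Euclidean algorithm on (275, 228):
275 = 1 × 228 + 47  ⟹  47 = (1)·275 + (-1)·228
228 = 4 × 47 + 40  ⟹  40 = (-4)·275 + (5)·228
47 = 1 × 40 + 7  ⟹  7 = (5)·275 + (-6)·228
40 = 5 × 7 + 5  ⟹  5 = (-29)·275 + (35)·228
7 = 1 × 5 + 2  ⟹  2 = (34)·275 + (-41)·228
5 = 2 × 2 + 1  ⟹  1 = (-97)·275 + (117)·228
So (117)·228 ≡ 1 (mod 275), i.e. 228^(-1) ≡ 117 (mod 275).
Check: 228 × 117 = 26676 ≡ 1 (mod 275)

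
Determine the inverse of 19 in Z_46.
17

gcd(19, 46) = 1, so the inverse exists.
Extended Euclidean algorithm on (46, 19):
46 = 2 × 19 + 8  ⟹  8 = (1)·46 + (-2)·19
19 = 2 × 8 + 3  ⟹  3 = (-2)·46 + (5)·19
8 = 2 × 3 + 2  ⟹  2 = (5)·46 + (-12)·19
3 = 1 × 2 + 1  ⟹  1 = (-7)·46 + (17)·19
So (17)·19 ≡ 1 (mod 46), i.e. 19^(-1) ≡ 17 (mod 46).
Check: 19 × 17 = 323 ≡ 1 (mod 46)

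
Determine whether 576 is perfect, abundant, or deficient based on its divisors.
abundant

Proper divisors of 576: sum = 1 + 2 + 3 + 4 + 6 + 8 + 9 + 12 + ... + 96 + 144 + 192 + 288 (20 divisors) = 1075
Since 1075 > 576, 576 is abundant.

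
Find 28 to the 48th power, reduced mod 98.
0

Repeated squaring. Binary of 48 = 110000.
28^1 ≡ 28 (mod 98); 28^2 ≡ 0 (mod 98); 28^4 ≡ 0 (mod 98); 28^8 ≡ 0 (mod 98); 28^16 ≡ 0 (mod 98); 28^32 ≡ 0 (mod 98)
28^48 = 28^16 × 28^32 ≡ 0 (mod 98)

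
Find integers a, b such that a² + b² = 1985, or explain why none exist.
7² + 44² (a=7, b=44)

Factorization: 1985 = 5 × 397
By Fermat: n is sum of two squares iff every prime p ≡ 3 (mod 4) appears to even power.
All primes ≡ 3 (mod 4) appear to even power.
Search a = 0, 1, 2, … for 1985 - a² a perfect square: first hit at a = 7: 1985 - 49 = 1936 = 44².
1985 = 7² + 44² = 49 + 1936 ✓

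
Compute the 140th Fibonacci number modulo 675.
105

Matrix identity: Q^n = [[F_(n+1), F_n], [F_n, F_(n-1)]] with Q = [[1,1],[1,0]].
n = 140 = 10001100₂. Square-and-multiply, entries mod 675:
Q^1 = [[1,1],[1,0]]
Q^2 = (Q^1)² = [[2,1],[1,1]]
Q^4 = (Q^2)² = [[5,3],[3,2]]
Q^8 = (Q^4)² = [[34,21],[21,13]]
Q^17 = (Q^8)²·Q = [[559,247],[247,312]]
Q^35 = (Q^17)²·Q = [[27,215],[215,487]]
Q^70 = (Q^35)² = [[379,485],[485,569]]
Q^140 = (Q^70)² = [[191,105],[105,86]]
F_140 mod 675 = Q^140[0][1] = 105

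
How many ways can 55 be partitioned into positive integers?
451276

p(n) counts ways to write n as a sum of positive integers (order ignored).
Euler's pentagonal recurrence: p(k) = p(k-1) + p(k-2) - p(k-5) - p(k-7) + p(k-12) + p(k-15) - ... (offsets j(3j∓1)/2, signs ++--, p(0)=1, p(<0)=0).
DP table for k = 0..54: p(0)=1, p(1)=1, p(2)=2, p(3)=3, p(4)=5, p(5)=7, p(6)=11, p(7)=15, p(8)=22, p(9)=30, p(10)=42, p(11)=56, p(12)=77, p(13)=101, p(14)=135, p(15)=176, p(16)=231, p(17)=297, p(18)=385, p(19)=490, p(20)=627, p(21)=792, p(22)=1002, p(23)=1255, p(24)=1575, p(25)=1958, p(26)=2436, p(27)=3010, p(28)=3718, p(29)=4565, p(30)=5604, p(31)=6842, p(32)=8349, p(33)=10143, p(34)=12310, p(35)=14883, p(36)=17977, p(37)=21637, p(38)=26015, p(39)=31185, p(40)=37338, p(41)=44583, p(42)=53174, p(43)=63261, p(44)=75175, p(45)=89134, p(46)=105558, p(47)=124754, p(48)=147273, p(49)=173525, p(50)=204226, p(51)=239943, p(52)=281589, p(53)=329931, p(54)=386155.
Final step: p(55) = p(54) + p(53) - p(50) - p(48) + p(43) + p(40) - p(33) - p(29) + p(20) + p(15) - p(4)
= 386155 + 329931 - 204226 - 147273 + 63261 + 37338 - 10143 - 4565 + 627 + 176 - 5
= 451276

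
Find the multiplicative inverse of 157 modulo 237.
157

gcd(157, 237) = 1, so the inverse exists.
Extended Euclidean algorithm on (237, 157):
237 = 1 × 157 + 80  ⟹  80 = (1)·237 + (-1)·157
157 = 1 × 80 + 77  ⟹  77 = (-1)·237 + (2)·157
80 = 1 × 77 + 3  ⟹  3 = (2)·237 + (-3)·157
77 = 25 × 3 + 2  ⟹  2 = (-51)·237 + (77)·157
3 = 1 × 2 + 1  ⟹  1 = (53)·237 + (-80)·157
So (-80)·157 ≡ 1 (mod 237), i.e. 157^(-1) ≡ -80 ≡ 157 (mod 237).
Check: 157 × 157 = 24649 ≡ 1 (mod 237)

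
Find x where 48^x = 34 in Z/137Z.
104

Baby-step giant-step with step n = ⌈√137⌉ = 12.
Baby steps 48^j mod 137 (j:value) for j=0..11: 0:1, 1:48, 2:112, 3:33, 4:77, 5:134, 6:130, 7:75, 8:38, 9:43, 10:9, 11:21.
Giant-step multiplier: 48^(-12) ≡ 48^(136-12) = 48^124 ≡ 14 (mod 137).
Giant steps γ_i = 34·14^i mod 137: γ_0=34, γ_1=65, γ_2=88, γ_3=136, γ_4=123, γ_5=78, γ_6=133, γ_7=81, γ_8=38 (in table at j=8).
x = i·n + j = 8·12 + 8 = 104.
Check: 48^104 ≡ 34 (mod 137).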